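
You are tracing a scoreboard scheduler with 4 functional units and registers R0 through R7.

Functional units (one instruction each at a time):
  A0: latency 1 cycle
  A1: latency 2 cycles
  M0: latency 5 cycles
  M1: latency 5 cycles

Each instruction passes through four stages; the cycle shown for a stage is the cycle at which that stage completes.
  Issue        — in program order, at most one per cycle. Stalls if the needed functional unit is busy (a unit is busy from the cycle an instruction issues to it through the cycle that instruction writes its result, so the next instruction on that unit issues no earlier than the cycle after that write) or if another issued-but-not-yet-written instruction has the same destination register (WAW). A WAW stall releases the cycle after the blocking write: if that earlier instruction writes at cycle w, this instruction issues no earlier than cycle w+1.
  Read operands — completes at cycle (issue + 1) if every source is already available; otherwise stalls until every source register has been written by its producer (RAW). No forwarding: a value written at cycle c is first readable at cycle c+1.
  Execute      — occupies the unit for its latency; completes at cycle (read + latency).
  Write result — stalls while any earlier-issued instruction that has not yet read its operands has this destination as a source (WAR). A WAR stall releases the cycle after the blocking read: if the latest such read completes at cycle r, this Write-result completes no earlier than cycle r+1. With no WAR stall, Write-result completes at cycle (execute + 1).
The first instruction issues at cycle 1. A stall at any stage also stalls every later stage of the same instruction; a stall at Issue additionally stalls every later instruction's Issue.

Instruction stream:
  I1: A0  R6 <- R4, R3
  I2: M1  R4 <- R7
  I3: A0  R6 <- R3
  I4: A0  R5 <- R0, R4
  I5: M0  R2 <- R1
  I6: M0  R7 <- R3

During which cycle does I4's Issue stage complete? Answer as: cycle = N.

cycle = 9

  I1 | 1 | 2 | 3 | 4
  I2 | 2 | 3 | 8 | 9
  I3 | 5 | 6 | 7 | 8   struct: A0 busy until I1 writes@4
  I4 | 9 | 10 | 11 | 12   struct: A0 busy until I3 writes@8
  I5 | 10 | 11 | 16 | 17
  I6 | 18 | 19 | 24 | 25   struct: M0 busy until I5 writes@17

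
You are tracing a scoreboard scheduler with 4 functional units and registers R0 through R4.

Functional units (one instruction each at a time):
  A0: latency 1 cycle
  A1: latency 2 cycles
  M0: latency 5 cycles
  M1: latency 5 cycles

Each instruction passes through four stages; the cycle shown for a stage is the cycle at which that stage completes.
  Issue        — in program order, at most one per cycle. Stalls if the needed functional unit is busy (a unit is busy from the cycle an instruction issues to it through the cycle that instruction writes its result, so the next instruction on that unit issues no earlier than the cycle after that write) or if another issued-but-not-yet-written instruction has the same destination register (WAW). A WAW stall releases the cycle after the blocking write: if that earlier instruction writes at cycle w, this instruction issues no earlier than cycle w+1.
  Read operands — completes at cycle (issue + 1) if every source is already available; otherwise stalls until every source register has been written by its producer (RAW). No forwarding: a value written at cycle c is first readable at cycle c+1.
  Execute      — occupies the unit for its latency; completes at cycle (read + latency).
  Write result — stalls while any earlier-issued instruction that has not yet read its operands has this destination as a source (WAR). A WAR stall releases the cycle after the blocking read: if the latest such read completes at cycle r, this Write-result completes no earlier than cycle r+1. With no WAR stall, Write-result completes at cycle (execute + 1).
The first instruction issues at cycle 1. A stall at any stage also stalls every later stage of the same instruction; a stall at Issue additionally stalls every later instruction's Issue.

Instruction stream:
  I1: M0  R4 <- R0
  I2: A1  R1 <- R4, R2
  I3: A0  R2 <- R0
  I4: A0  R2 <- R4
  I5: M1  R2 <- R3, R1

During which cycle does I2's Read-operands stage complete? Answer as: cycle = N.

I1 -> (1, 2, 7, 8)
I2 -> (2, 9, 11, 12)  // RAW R4: wait I1 write@8
I3 -> (3, 4, 5, 10)  // WAR R2: wait I2 read@9
I4 -> (11, 12, 13, 14)  // struct: A0 busy until I3 writes@10
I5 -> (15, 16, 21, 22)  // WAW R2: wait I4 write@14

cycle = 9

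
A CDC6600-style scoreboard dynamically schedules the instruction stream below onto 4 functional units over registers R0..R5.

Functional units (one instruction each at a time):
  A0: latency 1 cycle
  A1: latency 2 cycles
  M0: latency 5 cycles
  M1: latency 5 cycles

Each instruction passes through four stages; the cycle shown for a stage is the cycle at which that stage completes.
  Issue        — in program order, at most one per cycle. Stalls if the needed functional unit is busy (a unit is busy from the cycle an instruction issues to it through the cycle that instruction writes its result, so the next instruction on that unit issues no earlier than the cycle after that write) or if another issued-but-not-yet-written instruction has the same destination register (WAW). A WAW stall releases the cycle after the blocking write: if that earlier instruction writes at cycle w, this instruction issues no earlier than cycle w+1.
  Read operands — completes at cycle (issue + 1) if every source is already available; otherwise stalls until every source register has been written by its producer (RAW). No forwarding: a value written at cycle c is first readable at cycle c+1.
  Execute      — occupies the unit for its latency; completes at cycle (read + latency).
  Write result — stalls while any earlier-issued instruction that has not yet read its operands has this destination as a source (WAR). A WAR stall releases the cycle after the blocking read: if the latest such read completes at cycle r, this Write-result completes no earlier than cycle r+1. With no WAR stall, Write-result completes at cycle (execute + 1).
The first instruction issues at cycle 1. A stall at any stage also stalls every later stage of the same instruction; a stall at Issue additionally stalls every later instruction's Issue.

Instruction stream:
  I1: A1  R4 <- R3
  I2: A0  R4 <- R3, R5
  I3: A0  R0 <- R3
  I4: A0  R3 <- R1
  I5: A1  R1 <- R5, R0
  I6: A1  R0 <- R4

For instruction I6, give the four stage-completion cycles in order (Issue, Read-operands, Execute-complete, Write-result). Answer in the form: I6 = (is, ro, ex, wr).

[I1] 1/2/4/5
[I2] 6/7/8/9  (WAW R4: wait I1 write@5)
[I3] 10/11/12/13  (struct: A0 busy until I2 writes@9)
[I4] 14/15/16/17  (struct: A0 busy until I3 writes@13)
[I5] 15/16/18/19
[I6] 20/21/23/24  (struct: A1 busy until I5 writes@19)

I6 = (20, 21, 23, 24)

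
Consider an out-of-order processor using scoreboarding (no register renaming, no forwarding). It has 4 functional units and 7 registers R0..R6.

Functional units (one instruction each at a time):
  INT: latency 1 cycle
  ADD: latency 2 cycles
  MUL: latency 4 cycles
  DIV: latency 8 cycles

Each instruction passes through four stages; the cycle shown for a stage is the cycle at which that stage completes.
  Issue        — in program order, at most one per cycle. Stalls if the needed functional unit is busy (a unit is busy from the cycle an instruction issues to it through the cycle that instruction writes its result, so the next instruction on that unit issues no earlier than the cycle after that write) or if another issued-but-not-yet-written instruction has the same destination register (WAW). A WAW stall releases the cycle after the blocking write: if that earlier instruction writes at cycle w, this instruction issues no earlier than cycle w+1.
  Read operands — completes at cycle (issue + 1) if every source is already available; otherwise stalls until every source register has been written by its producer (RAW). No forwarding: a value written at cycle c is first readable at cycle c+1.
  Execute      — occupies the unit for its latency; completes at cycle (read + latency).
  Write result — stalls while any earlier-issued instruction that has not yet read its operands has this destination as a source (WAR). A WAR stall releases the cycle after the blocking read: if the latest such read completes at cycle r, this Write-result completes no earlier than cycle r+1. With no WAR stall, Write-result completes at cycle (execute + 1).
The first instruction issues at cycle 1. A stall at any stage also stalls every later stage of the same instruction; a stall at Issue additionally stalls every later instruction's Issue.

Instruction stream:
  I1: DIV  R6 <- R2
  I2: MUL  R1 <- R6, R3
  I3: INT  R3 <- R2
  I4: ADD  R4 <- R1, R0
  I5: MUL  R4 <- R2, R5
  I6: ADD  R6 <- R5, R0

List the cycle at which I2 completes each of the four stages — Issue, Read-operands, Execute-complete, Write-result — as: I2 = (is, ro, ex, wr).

I1: IS=1 RO=2 EX=10 WR=11
I2: IS=2 RO=12 EX=16 WR=17  [RAW R6: wait I1 write@11]
I3: IS=3 RO=4 EX=5 WR=13  [WAR R3: wait I2 read@12]
I4: IS=4 RO=18 EX=20 WR=21  [RAW R1: wait I2 write@17]
I5: IS=22 RO=23 EX=27 WR=28  [WAW R4: wait I4 write@21]
I6: IS=23 RO=24 EX=26 WR=27

I2 = (2, 12, 16, 17)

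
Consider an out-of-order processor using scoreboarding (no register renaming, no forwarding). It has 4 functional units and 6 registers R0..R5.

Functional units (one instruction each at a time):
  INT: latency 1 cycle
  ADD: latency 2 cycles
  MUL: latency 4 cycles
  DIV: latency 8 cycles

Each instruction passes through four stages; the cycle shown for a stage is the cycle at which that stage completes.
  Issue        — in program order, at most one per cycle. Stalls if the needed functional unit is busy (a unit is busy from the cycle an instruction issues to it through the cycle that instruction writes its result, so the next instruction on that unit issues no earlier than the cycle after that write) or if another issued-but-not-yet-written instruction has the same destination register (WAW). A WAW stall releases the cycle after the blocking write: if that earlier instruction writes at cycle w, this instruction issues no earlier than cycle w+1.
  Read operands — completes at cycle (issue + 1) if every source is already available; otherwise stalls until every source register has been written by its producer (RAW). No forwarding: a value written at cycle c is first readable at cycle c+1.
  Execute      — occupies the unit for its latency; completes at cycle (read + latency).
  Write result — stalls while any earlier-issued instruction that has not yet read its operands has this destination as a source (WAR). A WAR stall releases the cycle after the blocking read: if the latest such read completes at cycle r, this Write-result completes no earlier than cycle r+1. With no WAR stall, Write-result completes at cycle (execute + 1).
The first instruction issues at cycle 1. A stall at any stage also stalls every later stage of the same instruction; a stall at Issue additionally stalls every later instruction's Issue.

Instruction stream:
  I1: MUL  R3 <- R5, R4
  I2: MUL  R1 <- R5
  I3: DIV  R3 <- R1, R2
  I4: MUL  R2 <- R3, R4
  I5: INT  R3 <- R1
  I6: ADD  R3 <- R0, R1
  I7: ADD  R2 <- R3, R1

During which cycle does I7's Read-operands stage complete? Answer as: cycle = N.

I1 -> (1, 2, 6, 7)
I2 -> (8, 9, 13, 14)  // struct: MUL busy until I1 writes@7
I3 -> (9, 15, 23, 24)  // RAW R1: wait I2 write@14
I4 -> (15, 25, 29, 30)  // struct: MUL busy until I2 writes@14, RAW R3: wait I3 write@24
I5 -> (25, 26, 27, 28)  // WAW R3: wait I3 write@24
I6 -> (29, 30, 32, 33)  // WAW R3: wait I5 write@28
I7 -> (34, 35, 37, 38)  // struct: ADD busy until I6 writes@33

cycle = 35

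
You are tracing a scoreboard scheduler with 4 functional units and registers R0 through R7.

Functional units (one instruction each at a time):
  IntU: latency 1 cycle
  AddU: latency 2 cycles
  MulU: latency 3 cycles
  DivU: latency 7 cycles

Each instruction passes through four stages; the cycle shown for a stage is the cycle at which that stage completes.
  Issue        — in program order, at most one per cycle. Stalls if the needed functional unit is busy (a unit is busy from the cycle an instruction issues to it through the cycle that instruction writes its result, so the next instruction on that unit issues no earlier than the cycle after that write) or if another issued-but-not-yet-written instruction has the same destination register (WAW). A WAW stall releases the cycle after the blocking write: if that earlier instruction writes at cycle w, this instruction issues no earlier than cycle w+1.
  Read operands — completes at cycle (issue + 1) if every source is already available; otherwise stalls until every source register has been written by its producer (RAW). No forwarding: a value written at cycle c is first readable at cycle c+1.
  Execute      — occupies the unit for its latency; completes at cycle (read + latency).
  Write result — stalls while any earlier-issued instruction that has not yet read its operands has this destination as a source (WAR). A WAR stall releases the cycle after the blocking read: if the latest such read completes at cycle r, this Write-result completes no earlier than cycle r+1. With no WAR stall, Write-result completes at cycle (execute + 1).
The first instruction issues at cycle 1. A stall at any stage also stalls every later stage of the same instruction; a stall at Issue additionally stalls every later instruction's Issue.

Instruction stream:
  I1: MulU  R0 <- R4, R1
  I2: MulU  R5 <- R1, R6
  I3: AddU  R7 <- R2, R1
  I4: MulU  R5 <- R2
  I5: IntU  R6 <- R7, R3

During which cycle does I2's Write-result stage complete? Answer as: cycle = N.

cycle = 12

[I1] 1/2/5/6
[I2] 7/8/11/12  (struct: MulU busy until I1 writes@6)
[I3] 8/9/11/12
[I4] 13/14/17/18  (struct: MulU busy until I2 writes@12)
[I5] 14/15/16/17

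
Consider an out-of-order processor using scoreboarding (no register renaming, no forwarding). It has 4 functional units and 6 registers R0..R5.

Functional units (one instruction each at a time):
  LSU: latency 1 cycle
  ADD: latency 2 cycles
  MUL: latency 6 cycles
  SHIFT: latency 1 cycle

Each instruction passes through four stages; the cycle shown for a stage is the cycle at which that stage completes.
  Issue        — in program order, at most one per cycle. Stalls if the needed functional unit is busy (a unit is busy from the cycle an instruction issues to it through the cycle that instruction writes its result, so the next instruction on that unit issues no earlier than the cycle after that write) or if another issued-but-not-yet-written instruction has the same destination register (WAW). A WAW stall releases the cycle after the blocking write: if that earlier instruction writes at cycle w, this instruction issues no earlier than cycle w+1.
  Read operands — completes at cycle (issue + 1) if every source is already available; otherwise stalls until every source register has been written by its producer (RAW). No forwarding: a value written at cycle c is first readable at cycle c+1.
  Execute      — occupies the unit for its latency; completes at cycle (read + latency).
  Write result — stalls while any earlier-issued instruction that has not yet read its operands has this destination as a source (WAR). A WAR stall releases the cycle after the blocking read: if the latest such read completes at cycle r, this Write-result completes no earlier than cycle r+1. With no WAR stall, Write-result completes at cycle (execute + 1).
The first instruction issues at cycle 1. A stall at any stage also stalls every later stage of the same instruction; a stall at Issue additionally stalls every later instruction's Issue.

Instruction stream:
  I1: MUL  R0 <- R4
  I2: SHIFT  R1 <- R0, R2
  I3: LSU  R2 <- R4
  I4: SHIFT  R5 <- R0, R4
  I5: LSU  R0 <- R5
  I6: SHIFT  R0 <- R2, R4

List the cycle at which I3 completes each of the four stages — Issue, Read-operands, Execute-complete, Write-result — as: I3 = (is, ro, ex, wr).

I3 = (3, 4, 5, 11)

  I1 | 1 | 2 | 8 | 9
  I2 | 2 | 10 | 11 | 12   RAW R0: wait I1 write@9
  I3 | 3 | 4 | 5 | 11   WAR R2: wait I2 read@10
  I4 | 13 | 14 | 15 | 16   struct: SHIFT busy until I2 writes@12
  I5 | 14 | 17 | 18 | 19   RAW R5: wait I4 write@16
  I6 | 20 | 21 | 22 | 23   WAW R0: wait I5 write@19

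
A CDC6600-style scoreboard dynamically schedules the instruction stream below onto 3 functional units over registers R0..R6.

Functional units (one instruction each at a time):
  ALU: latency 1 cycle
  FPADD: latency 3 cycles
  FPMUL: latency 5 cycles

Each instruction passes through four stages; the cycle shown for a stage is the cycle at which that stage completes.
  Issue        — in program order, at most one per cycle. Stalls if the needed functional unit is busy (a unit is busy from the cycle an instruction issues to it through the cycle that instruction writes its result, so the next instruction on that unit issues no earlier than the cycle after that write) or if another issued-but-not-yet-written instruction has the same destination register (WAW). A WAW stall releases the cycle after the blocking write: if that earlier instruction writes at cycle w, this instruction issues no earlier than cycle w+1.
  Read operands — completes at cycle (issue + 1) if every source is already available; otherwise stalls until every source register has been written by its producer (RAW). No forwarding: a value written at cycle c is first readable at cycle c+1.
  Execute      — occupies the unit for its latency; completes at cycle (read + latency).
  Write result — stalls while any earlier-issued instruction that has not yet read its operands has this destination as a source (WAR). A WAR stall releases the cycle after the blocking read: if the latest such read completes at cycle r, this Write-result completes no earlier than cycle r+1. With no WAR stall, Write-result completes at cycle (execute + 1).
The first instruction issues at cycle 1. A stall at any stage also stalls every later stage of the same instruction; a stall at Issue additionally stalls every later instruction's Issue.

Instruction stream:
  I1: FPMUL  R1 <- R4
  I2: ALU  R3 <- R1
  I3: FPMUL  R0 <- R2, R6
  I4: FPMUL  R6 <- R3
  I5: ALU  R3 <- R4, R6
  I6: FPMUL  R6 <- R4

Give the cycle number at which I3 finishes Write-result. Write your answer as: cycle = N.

cycle = 16

cycle 1: issue I1 (FPMUL)
cycle 2: I1 read-ops · issue I2 (ALU)
cycle 7: I1 finished on FPMUL
cycle 8: I1→R1
cycle 9: I2 read-ops · issue I3 (FPMUL)
cycle 10: I2 finished on ALU · I3 read-ops
cycle 11: I2→R3
cycle 15: I3 finished on FPMUL
cycle 16: I3→R0
cycle 17: issue I4 (FPMUL)
cycle 18: I4 read-ops · issue I5 (ALU)
cycle 23: I4 finished on FPMUL
cycle 24: I4→R6
cycle 25: I5 read-ops · issue I6 (FPMUL)
cycle 26: I5 finished on ALU · I6 read-ops
cycle 27: I5→R3
cycle 31: I6 finished on FPMUL
cycle 32: I6→R6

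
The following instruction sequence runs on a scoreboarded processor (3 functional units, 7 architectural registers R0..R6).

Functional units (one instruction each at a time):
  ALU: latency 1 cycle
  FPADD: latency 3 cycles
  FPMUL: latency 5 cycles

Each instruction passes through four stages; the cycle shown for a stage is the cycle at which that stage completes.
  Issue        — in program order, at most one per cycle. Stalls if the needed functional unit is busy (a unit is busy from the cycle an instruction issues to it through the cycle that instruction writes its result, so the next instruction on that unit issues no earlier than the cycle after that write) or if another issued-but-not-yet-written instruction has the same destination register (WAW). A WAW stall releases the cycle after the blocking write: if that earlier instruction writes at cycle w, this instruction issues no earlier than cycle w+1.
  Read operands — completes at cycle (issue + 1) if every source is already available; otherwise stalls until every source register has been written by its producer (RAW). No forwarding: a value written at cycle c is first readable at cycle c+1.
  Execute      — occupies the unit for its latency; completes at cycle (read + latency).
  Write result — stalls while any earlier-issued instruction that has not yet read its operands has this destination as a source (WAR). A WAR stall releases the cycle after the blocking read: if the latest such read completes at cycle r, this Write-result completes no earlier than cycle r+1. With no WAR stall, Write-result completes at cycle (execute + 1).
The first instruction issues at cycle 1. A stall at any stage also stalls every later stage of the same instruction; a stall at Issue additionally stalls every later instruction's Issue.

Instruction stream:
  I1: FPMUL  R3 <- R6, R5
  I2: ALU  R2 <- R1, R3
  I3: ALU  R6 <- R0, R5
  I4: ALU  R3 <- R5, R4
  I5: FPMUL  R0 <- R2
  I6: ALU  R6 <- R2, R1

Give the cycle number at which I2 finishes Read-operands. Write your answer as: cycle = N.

cycle = 9

I1: IS=1 RO=2 EX=7 WR=8
I2: IS=2 RO=9 EX=10 WR=11  [RAW R3: wait I1 write@8]
I3: IS=12 RO=13 EX=14 WR=15  [struct: ALU busy until I2 writes@11]
I4: IS=16 RO=17 EX=18 WR=19  [struct: ALU busy until I3 writes@15]
I5: IS=17 RO=18 EX=23 WR=24
I6: IS=20 RO=21 EX=22 WR=23  [struct: ALU busy until I4 writes@19]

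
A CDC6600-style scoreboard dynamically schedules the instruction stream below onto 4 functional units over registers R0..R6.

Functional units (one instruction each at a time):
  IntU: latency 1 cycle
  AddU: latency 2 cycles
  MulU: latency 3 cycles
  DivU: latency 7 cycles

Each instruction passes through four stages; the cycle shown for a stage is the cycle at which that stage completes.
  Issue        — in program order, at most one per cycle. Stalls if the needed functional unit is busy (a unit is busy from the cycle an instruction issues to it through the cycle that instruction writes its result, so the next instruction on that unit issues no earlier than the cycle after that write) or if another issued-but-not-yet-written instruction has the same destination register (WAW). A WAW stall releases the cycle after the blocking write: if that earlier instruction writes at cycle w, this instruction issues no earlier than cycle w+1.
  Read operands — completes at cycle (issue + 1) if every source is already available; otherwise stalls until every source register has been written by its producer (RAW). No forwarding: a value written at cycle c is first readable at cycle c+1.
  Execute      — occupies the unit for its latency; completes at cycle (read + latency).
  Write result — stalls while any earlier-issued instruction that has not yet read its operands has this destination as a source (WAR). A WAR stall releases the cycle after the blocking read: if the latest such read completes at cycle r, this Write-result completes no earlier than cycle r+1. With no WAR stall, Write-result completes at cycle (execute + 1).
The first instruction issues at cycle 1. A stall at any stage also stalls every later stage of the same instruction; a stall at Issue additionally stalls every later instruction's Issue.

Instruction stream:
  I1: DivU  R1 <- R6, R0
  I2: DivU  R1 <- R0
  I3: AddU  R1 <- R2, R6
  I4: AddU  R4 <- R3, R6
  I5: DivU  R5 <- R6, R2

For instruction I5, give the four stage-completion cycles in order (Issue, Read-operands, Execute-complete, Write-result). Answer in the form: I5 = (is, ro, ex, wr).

I5 = (27, 28, 35, 36)

I1  is:1  ro:2  ex:9  wr:10
I2  is:11  ro:12  ex:19  wr:20  — struct: DivU busy until I1 writes@10
I3  is:21  ro:22  ex:24  wr:25  — WAW R1: wait I2 write@20
I4  is:26  ro:27  ex:29  wr:30  — struct: AddU busy until I3 writes@25
I5  is:27  ro:28  ex:35  wr:36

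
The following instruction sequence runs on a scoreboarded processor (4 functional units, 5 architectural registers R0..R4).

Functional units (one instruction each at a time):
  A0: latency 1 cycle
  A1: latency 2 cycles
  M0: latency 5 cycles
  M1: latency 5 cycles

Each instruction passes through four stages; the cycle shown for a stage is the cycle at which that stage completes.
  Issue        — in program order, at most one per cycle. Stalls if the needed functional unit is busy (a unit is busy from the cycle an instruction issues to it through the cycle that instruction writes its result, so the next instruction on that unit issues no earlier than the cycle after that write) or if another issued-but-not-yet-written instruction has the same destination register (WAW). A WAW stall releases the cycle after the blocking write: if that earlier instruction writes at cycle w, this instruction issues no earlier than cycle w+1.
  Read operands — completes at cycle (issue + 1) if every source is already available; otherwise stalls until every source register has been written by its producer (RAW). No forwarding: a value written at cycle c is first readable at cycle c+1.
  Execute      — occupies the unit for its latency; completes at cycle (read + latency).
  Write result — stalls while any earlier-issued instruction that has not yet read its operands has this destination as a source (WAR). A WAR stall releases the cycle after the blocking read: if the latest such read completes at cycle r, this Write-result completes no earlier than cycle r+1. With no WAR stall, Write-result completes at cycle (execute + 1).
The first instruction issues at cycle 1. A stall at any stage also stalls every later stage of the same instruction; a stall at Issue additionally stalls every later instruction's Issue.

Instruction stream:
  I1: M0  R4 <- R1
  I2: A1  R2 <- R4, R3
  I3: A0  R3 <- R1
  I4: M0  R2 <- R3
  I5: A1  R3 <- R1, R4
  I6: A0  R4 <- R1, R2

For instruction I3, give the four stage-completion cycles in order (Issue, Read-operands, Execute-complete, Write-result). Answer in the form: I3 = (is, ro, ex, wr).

I3 = (3, 4, 5, 10)

c1: I1 dispatched to M0
c2: I1 operands ready; I2 dispatched to A1
c3: I3 dispatched to A0
c4: I3 operands ready
c5: I3 complete
c7: I1 complete
c8: R4←I1
c9: I2 operands ready
c10: R3←I3
c11: I2 complete
c12: R2←I2
c13: I4 dispatched to M0
c14: I4 operands ready; I5 dispatched to A1
c15: I5 operands ready; I6 dispatched to A0
c17: I5 complete
c18: R3←I5
c19: I4 complete
c20: R2←I4
c21: I6 operands ready
c22: I6 complete
c23: R4←I6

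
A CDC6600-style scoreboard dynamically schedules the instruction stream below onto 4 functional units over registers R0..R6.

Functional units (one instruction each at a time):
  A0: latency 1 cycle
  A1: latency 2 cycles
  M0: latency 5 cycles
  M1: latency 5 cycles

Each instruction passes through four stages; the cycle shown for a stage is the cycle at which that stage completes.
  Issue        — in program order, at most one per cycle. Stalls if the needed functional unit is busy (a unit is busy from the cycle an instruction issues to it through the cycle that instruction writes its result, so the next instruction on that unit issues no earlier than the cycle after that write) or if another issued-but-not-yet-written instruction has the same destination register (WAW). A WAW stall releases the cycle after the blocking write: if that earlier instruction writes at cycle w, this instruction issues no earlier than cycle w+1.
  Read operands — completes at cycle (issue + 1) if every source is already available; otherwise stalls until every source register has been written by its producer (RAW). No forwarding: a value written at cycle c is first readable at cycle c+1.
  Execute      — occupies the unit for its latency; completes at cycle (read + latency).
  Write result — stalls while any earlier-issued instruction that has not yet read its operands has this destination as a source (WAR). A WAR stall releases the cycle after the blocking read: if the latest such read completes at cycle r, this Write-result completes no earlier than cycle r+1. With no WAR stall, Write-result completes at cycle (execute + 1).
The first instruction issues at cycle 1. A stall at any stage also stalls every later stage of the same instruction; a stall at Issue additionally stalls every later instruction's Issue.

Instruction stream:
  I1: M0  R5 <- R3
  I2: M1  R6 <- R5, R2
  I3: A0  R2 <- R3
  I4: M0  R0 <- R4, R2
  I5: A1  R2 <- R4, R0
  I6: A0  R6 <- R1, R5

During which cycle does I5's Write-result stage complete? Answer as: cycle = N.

cycle = 21

c1: issue I1 (M0)
c2: I1 read-ops | issue I2 (M1)
c3: issue I3 (A0)
c4: I3 read-ops
c5: I3 finished on A0
c7: I1 finished on M0
c8: I1→R5
c9: I2 read-ops | issue I4 (M0)
c10: I3→R2
c11: I4 read-ops | issue I5 (A1)
c14: I2 finished on M1
c15: I2→R6
c16: I4 finished on M0 | issue I6 (A0)
c17: I4→R0 | I6 read-ops
c18: I5 read-ops | I6 finished on A0
c19: I6→R6
c20: I5 finished on A1
c21: I5→R2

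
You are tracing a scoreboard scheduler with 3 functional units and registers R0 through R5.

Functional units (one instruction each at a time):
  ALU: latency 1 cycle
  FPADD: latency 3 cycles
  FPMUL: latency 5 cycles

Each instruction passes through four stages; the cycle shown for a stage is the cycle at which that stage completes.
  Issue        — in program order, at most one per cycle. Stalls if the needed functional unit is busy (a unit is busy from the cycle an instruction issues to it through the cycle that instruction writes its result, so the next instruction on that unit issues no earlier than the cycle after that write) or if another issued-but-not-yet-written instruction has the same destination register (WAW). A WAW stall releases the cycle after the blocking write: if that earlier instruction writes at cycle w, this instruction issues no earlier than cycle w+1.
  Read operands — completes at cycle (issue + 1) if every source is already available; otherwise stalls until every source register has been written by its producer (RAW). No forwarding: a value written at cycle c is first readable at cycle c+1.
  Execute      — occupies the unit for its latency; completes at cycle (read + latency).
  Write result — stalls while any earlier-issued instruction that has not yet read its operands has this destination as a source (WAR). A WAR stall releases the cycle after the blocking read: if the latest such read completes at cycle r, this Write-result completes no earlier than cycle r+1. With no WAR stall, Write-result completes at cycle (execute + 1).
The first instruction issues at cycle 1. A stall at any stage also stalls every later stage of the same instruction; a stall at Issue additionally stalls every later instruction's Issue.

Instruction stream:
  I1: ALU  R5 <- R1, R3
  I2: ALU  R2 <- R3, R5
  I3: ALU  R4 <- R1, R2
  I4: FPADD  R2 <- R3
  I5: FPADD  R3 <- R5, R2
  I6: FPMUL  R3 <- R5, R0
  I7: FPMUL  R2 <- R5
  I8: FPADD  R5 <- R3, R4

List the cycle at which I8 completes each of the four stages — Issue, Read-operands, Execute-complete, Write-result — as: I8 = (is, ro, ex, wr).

I8 = (31, 32, 35, 36)

  I1 | 1 | 2 | 3 | 4
  I2 | 5 | 6 | 7 | 8   struct: ALU busy until I1 writes@4
  I3 | 9 | 10 | 11 | 12   struct: ALU busy until I2 writes@8
  I4 | 10 | 11 | 14 | 15
  I5 | 16 | 17 | 20 | 21   struct: FPADD busy until I4 writes@15
  I6 | 22 | 23 | 28 | 29   WAW R3: wait I5 write@21
  I7 | 30 | 31 | 36 | 37   struct: FPMUL busy until I6 writes@29
  I8 | 31 | 32 | 35 | 36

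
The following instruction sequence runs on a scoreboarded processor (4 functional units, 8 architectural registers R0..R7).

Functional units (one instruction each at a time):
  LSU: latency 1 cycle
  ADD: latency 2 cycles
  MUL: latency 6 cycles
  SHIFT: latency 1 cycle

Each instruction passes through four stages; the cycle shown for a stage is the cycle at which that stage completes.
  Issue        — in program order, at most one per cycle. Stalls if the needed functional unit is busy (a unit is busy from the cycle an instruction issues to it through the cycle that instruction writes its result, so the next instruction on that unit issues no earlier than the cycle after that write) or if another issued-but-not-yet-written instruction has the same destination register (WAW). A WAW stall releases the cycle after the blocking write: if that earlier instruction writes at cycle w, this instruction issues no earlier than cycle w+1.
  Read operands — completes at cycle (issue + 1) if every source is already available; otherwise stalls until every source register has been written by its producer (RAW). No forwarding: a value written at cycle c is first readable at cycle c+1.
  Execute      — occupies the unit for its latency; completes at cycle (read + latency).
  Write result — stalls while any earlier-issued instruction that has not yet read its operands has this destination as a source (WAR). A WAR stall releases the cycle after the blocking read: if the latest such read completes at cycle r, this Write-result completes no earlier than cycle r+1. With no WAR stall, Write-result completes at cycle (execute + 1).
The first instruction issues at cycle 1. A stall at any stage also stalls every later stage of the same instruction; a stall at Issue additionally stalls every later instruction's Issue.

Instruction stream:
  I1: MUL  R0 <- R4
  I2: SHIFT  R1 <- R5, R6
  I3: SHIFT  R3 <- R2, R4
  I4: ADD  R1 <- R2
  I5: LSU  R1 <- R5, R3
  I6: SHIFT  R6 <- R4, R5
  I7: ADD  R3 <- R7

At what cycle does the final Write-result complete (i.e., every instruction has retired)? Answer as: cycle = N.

[1] I1 issues→MUL
[2] I1 reads · I2 issues→SHIFT
[3] I2 reads
[4] I2 exec-done
[5] I2 writes R1
[6] I3 issues→SHIFT
[7] I3 reads · I4 issues→ADD
[8] I1 exec-done · I3 exec-done · I4 reads
[9] I1 writes R0 · I3 writes R3
[10] I4 exec-done
[11] I4 writes R1
[12] I5 issues→LSU
[13] I5 reads · I6 issues→SHIFT
[14] I5 exec-done · I6 reads · I7 issues→ADD
[15] I5 writes R1 · I6 exec-done · I7 reads
[16] I6 writes R6
[17] I7 exec-done
[18] I7 writes R3

cycle = 18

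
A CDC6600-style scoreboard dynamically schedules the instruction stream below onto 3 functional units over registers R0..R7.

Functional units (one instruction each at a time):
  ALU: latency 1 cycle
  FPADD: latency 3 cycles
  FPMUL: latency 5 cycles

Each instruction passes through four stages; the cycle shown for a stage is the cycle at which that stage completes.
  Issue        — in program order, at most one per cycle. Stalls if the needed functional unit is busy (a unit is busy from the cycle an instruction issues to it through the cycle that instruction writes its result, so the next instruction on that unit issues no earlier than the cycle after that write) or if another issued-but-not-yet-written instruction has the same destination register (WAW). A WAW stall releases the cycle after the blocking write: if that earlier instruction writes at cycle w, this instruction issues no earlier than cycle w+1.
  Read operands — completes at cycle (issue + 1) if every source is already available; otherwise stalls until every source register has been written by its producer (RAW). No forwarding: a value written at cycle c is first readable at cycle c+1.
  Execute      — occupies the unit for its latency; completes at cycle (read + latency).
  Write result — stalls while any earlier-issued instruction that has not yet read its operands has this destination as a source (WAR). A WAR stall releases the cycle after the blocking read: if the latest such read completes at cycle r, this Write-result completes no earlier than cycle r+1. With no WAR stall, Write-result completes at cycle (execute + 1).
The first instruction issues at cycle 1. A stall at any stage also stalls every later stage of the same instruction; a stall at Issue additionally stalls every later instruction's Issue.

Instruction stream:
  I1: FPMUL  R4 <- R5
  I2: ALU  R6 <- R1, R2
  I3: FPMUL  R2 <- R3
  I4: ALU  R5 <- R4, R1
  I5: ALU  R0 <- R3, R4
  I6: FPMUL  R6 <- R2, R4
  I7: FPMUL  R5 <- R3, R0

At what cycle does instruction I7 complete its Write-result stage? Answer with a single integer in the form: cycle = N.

cycle 1: I1 issues→FPMUL
cycle 2: I1 reads | I2 issues→ALU
cycle 3: I2 reads
cycle 4: I2 exec-done
cycle 5: I2 writes R6
cycle 7: I1 exec-done
cycle 8: I1 writes R4
cycle 9: I3 issues→FPMUL
cycle 10: I3 reads | I4 issues→ALU
cycle 11: I4 reads
cycle 12: I4 exec-done
cycle 13: I4 writes R5
cycle 14: I5 issues→ALU
cycle 15: I3 exec-done | I5 reads
cycle 16: I3 writes R2 | I5 exec-done
cycle 17: I5 writes R0 | I6 issues→FPMUL
cycle 18: I6 reads
cycle 23: I6 exec-done
cycle 24: I6 writes R6
cycle 25: I7 issues→FPMUL
cycle 26: I7 reads
cycle 31: I7 exec-done
cycle 32: I7 writes R5

cycle = 32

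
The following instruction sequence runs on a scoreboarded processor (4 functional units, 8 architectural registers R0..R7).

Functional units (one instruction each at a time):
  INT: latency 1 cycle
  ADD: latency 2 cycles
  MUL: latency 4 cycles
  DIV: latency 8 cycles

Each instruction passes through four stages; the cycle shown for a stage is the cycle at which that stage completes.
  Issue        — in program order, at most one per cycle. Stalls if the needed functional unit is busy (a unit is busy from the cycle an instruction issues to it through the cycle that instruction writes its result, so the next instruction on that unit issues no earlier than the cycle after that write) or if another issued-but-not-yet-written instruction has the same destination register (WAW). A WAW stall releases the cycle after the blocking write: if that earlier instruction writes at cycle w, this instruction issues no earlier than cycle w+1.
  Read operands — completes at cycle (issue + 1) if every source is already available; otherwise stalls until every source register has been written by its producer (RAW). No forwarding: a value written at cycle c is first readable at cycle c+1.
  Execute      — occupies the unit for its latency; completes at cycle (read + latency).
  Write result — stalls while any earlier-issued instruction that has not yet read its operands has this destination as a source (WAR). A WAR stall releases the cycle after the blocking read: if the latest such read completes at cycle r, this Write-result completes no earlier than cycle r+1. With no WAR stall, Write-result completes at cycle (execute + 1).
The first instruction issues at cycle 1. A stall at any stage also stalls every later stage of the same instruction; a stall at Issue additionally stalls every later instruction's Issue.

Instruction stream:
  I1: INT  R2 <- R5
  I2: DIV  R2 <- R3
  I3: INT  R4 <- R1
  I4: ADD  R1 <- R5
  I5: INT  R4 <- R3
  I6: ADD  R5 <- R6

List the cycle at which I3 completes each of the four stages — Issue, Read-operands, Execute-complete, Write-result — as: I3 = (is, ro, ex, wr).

t=1  issue I1 (INT)
t=2  I1 read-ops
t=3  I1 finished on INT
t=4  I1→R2
t=5  issue I2 (DIV)
t=6  I2 read-ops, issue I3 (INT)
t=7  I3 read-ops, issue I4 (ADD)
t=8  I3 finished on INT, I4 read-ops
t=9  I3→R4
t=10  I4 finished on ADD, issue I5 (INT)
t=11  I4→R1, I5 read-ops
t=12  I5 finished on INT, issue I6 (ADD)
t=13  I5→R4, I6 read-ops
t=14  I2 finished on DIV
t=15  I2→R2, I6 finished on ADD
t=16  I6→R5

I3 = (6, 7, 8, 9)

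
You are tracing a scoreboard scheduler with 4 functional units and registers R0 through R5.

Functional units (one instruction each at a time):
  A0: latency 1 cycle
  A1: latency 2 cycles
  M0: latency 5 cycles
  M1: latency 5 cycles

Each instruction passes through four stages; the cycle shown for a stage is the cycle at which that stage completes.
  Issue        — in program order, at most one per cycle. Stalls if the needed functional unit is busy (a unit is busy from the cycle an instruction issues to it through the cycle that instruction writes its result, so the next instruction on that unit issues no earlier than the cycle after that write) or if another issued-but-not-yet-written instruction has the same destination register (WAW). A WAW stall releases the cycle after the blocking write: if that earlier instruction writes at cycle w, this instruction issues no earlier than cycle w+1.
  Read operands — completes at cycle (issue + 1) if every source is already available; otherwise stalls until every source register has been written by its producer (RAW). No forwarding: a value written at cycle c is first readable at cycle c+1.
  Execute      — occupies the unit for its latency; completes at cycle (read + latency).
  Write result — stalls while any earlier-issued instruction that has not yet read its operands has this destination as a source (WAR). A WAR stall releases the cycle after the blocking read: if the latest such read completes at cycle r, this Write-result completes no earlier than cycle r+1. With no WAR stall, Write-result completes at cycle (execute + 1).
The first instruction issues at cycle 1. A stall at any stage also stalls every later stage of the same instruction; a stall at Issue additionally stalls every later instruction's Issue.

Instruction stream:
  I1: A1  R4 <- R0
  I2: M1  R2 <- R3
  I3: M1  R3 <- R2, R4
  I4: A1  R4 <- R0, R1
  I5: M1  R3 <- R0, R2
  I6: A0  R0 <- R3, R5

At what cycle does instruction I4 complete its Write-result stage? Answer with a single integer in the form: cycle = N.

cycle = 15

  I1 | 1 | 2 | 4 | 5
  I2 | 2 | 3 | 8 | 9
  I3 | 10 | 11 | 16 | 17   struct: M1 busy until I2 writes@9
  I4 | 11 | 12 | 14 | 15
  I5 | 18 | 19 | 24 | 25   struct: M1 busy until I3 writes@17
  I6 | 19 | 26 | 27 | 28   RAW R3: wait I5 write@25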